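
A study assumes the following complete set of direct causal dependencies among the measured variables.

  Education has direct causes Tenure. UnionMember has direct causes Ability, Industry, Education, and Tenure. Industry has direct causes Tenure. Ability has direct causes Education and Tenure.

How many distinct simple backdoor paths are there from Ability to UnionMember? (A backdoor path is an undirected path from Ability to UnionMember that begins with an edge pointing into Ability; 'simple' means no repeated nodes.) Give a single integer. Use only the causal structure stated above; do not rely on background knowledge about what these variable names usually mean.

A backdoor path from Ability to UnionMember is any simple undirected path whose first edge points into Ability (i.e. leaves Ability via a parent).
Parents of Ability: {Education, Tenure}.
Enumerating:
  P1: Ability <- Tenure -> Education -> UnionMember
  P2: Ability <- Tenure -> Industry -> UnionMember
  P3: Ability <- Tenure -> UnionMember
  P4: Ability <- Education <- Tenure -> Industry -> UnionMember
  P5: Ability <- Education <- Tenure -> UnionMember
  P6: Ability <- Education -> UnionMember
That exhausts the simple backdoor paths. Count: 6.

6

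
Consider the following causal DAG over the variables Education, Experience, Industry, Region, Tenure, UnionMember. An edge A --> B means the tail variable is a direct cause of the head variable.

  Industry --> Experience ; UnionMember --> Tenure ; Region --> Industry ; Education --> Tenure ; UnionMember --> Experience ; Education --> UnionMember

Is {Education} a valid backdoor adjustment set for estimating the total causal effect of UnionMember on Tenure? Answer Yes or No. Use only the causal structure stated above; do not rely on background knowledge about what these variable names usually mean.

Backdoor paths from UnionMember to Tenure (paths whose first edge points into UnionMember):
  P1: UnionMember <- Education -> Tenure
Condition 1 (no descendant of UnionMember in the set): holds — descendants of UnionMember are {Experience, Tenure}; none are in {Education}.
Condition 2 (every backdoor path blocked by {Education}):
  P1: blocked at fork node Education ∈ conditioning set.
{Education} satisfies the backdoor criterion.

Yes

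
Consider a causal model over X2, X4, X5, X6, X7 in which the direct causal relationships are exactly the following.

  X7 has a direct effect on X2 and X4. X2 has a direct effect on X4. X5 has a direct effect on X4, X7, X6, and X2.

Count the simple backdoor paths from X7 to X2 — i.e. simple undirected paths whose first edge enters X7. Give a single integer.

2

A backdoor path from X7 to X2 is any simple undirected path whose first edge points into X7 (i.e. leaves X7 via a parent).
Parents of X7: {X5}.
Enumerating:
  P1: X7 <- X5 -> X2
  P2: X7 <- X5 -> X4 <- X2
That exhausts the simple backdoor paths. Count: 2.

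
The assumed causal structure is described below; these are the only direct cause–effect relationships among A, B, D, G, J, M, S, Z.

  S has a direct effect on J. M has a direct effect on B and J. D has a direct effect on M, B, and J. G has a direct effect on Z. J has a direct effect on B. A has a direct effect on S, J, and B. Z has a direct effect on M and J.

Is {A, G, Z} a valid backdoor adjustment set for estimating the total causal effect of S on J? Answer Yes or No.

Backdoor paths from S to J (paths whose first edge points into S):
  P1: S <- A -> J
  P2: S <- A -> B <- D -> M <- Z -> J
  P3: S <- A -> B <- D -> M -> J
  P4: S <- A -> B <- D -> J
  P5: S <- A -> B <- M <- Z -> J
  P6: S <- A -> B <- M <- D -> J
  P7: S <- A -> B <- M -> J
  P8: S <- A -> B <- J
Condition 1 (no descendant of S in the set): holds — descendants of S are {B, J}; none are in {A, G, Z}.
Condition 2 (every backdoor path blocked by {A, G, Z}):
  P1: blocked at fork node A ∈ conditioning set.
  P2: blocked at fork node A ∈ conditioning set.
  P3: blocked at fork node A ∈ conditioning set.
  P4: blocked at fork node A ∈ conditioning set.
  P5: blocked at fork node A ∈ conditioning set.
  P6: blocked at fork node A ∈ conditioning set.
  P7: blocked at fork node A ∈ conditioning set.
  P8: blocked at fork node A ∈ conditioning set.
{A, G, Z} satisfies the backdoor criterion.

Yes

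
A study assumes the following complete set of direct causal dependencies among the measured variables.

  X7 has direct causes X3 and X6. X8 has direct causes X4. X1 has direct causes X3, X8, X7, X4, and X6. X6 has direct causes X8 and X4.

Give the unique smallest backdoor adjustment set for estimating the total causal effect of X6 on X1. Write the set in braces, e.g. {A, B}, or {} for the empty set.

Variables eligible for adjustment (non-descendants of X6, excluding X6 and X1): {X3, X4, X8}.
Backdoor paths from X6 to X1:
  P1: X6 <- X4 -> X8 -> X1
  P2: X6 <- X4 -> X1
  P3: X6 <- X8 <- X4 -> X1
  P4: X6 <- X8 -> X1
The empty set is not sufficient: P1 (X6 <- X4 -> X8 -> X1) has no collider blocking it and no conditioned non-collider, so it is open.
Try {X4, X8}:
  P1: blocked at fork node X4 ∈ conditioning set.
  P2: blocked at fork node X4 ∈ conditioning set.
  P3: blocked at chain node X8 ∈ conditioning set.
  P4: blocked at fork node X8 ∈ conditioning set.
{X4, X8} contains no descendant of X6 and blocks every backdoor path.
Every element of {X4, X8} is needed (dropping X4 leaves P2 open; dropping X8 leaves P4 open), so no proper subset is valid.
Among all size-2 subsets of the eligible variables, only {X4, X8} blocks every backdoor path, so it is the unique smallest valid adjustment set.

{X4, X8}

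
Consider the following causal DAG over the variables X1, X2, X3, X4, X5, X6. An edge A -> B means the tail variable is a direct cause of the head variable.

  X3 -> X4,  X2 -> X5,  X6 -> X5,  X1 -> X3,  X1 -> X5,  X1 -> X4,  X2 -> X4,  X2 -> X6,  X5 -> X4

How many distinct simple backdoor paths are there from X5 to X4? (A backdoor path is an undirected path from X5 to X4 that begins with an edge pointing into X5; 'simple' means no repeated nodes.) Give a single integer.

4

A backdoor path from X5 to X4 is any simple undirected path whose first edge points into X5 (i.e. leaves X5 via a parent).
Parents of X5: {X1, X2, X6}.
Enumerating:
  P1: X5 <- X2 -> X4
  P2: X5 <- X6 <- X2 -> X4
  P3: X5 <- X1 -> X3 -> X4
  P4: X5 <- X1 -> X4
That exhausts the simple backdoor paths. Count: 4.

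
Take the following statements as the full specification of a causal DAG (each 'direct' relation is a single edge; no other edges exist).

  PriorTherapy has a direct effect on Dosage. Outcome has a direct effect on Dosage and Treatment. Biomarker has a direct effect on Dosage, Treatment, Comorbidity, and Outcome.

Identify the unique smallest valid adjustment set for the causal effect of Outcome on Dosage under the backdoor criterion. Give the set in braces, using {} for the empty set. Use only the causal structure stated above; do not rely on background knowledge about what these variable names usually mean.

{Biomarker}

Variables eligible for adjustment (non-descendants of Outcome, excluding Outcome and Dosage): {Biomarker, Comorbidity, PriorTherapy}.
Backdoor paths from Outcome to Dosage:
  P1: Outcome <- Biomarker -> Dosage
The empty set is not sufficient: P1 (Outcome <- Biomarker -> Dosage) has no collider blocking it and no conditioned non-collider, so it is open.
Try {Biomarker}:
  P1: blocked at fork node Biomarker ∈ conditioning set.
{Biomarker} contains no descendant of Outcome and blocks every backdoor path.
No other singleton works — e.g. {PriorTherapy} leaves P1 open — so {Biomarker} is the unique smallest valid adjustment set.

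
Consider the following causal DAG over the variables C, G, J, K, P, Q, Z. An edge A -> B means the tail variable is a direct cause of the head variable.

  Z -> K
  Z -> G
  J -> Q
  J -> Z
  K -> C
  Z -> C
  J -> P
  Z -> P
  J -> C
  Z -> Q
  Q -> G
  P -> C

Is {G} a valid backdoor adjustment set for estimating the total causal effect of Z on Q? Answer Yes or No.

No

Backdoor paths from Z to Q (paths whose first edge points into Z):
  P1: Z <- J -> Q
Condition 1 (no descendant of Z in the set): FAILS — G is a descendant of Z.
Condition 2 (every backdoor path blocked by {G}):
  P1: open — no interior node is in the conditioning set.
{G} does not satisfy the backdoor criterion.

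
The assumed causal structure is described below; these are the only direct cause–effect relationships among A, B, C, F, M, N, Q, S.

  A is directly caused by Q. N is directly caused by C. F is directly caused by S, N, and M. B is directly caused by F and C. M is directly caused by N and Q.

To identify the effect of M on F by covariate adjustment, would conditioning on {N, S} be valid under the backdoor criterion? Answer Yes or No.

Backdoor paths from M to F (paths whose first edge points into M):
  P1: M <- N <- C -> B <- F
  P2: M <- N -> F
Condition 1 (no descendant of M in the set): holds — descendants of M are {B, F}; none are in {N, S}.
Condition 2 (every backdoor path blocked by {N, S}):
  P1: blocked at chain node N ∈ conditioning set.
  P2: blocked at fork node N ∈ conditioning set.
{N, S} satisfies the backdoor criterion.

Yes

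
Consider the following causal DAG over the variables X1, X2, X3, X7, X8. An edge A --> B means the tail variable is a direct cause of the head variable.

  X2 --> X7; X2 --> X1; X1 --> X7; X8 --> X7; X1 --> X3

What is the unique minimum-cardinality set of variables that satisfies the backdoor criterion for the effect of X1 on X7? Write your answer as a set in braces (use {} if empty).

Variables eligible for adjustment (non-descendants of X1, excluding X1 and X7): {X2, X8}.
Backdoor paths from X1 to X7:
  P1: X1 <- X2 -> X7
The empty set is not sufficient: P1 (X1 <- X2 -> X7) has no collider blocking it and no conditioned non-collider, so it is open.
Try {X2}:
  P1: blocked at fork node X2 ∈ conditioning set.
{X2} contains no descendant of X1 and blocks every backdoor path.
No other singleton works — e.g. {X8} leaves P1 open — so {X2} is the unique smallest valid adjustment set.

{X2}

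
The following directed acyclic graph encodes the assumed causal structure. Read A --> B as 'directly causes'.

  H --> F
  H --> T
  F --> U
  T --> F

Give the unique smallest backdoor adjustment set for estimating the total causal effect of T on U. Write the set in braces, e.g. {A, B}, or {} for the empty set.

Variables eligible for adjustment (non-descendants of T, excluding T and U): {H}.
Backdoor paths from T to U:
  P1: T <- H -> F -> U
The empty set is not sufficient: P1 (T <- H -> F -> U) has no collider blocking it and no conditioned non-collider, so it is open.
Try {H}:
  P1: blocked at fork node H ∈ conditioning set.
{H} contains no descendant of T and blocks every backdoor path.
{H} is the unique smallest valid adjustment set.

{H}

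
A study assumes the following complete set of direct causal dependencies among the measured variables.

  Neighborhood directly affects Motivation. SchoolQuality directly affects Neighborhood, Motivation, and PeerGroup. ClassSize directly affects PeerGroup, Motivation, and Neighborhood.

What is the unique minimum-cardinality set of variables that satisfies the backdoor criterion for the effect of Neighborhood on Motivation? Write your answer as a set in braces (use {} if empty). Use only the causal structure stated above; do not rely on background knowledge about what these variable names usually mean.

Variables eligible for adjustment (non-descendants of Neighborhood, excluding Neighborhood and Motivation): {ClassSize, PeerGroup, SchoolQuality}.
Backdoor paths from Neighborhood to Motivation:
  P1: Neighborhood <- ClassSize -> Motivation
  P2: Neighborhood <- ClassSize -> PeerGroup <- SchoolQuality -> Motivation
  P3: Neighborhood <- SchoolQuality -> Motivation
  P4: Neighborhood <- SchoolQuality -> PeerGroup <- ClassSize -> Motivation
The empty set is not sufficient: P1 (Neighborhood <- ClassSize -> Motivation) has no collider blocking it and no conditioned non-collider, so it is open.
Try {ClassSize, SchoolQuality}:
  P1: blocked at fork node ClassSize ∈ conditioning set.
  P2: blocked at fork node ClassSize ∈ conditioning set.
  P3: blocked at fork node SchoolQuality ∈ conditioning set.
  P4: blocked at fork node SchoolQuality ∈ conditioning set.
{ClassSize, SchoolQuality} contains no descendant of Neighborhood and blocks every backdoor path.
Every element of {ClassSize, SchoolQuality} is needed (dropping ClassSize leaves P1 open; dropping SchoolQuality leaves P3 open), so no proper subset is valid.
Among all size-2 subsets of the eligible variables, only {ClassSize, SchoolQuality} blocks every backdoor path, so it is the unique smallest valid adjustment set.

{ClassSize, SchoolQuality}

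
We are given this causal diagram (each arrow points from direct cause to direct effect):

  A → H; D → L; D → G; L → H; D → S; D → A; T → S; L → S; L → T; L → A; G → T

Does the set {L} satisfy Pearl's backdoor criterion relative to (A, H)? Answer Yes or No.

Backdoor paths from A to H (paths whose first edge points into A):
  P1: A <- D -> L -> H
  P2: A <- D -> G -> T <- L -> H
  P3: A <- D -> G -> T -> S <- L -> H
  P4: A <- D -> S <- L -> H
  P5: A <- D -> S <- T <- L -> H
  P6: A <- L -> H
Condition 1 (no descendant of A in the set): holds — descendants of A are {H}; none are in {L}.
Condition 2 (every backdoor path blocked by {L}):
  P1: blocked at chain node L ∈ conditioning set.
  P2: blocked at collider T (neither it nor any descendant is in the conditioning set).
  P3: blocked at collider S (neither it nor any descendant is in the conditioning set).
  P4: blocked at collider S (neither it nor any descendant is in the conditioning set).
  P5: blocked at collider S (neither it nor any descendant is in the conditioning set).
  P6: blocked at fork node L ∈ conditioning set.
{L} satisfies the backdoor criterion.

Yes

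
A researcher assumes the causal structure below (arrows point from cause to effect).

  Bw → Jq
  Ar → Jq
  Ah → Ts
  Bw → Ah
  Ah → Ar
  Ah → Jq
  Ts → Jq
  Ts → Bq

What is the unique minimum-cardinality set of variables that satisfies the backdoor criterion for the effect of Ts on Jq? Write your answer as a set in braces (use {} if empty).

Variables eligible for adjustment (non-descendants of Ts, excluding Ts and Jq): {Ah, Ar, Bw}.
Backdoor paths from Ts to Jq:
  P1: Ts <- Ah <- Bw -> Jq
  P2: Ts <- Ah -> Ar -> Jq
  P3: Ts <- Ah -> Jq
The empty set is not sufficient: P1 (Ts <- Ah <- Bw -> Jq) has no collider blocking it and no conditioned non-collider, so it is open.
Try {Ah}:
  P1: blocked at chain node Ah ∈ conditioning set.
  P2: blocked at fork node Ah ∈ conditioning set.
  P3: blocked at fork node Ah ∈ conditioning set.
{Ah} contains no descendant of Ts and blocks every backdoor path.
No other singleton works — e.g. {Bw} leaves P2 open — so {Ah} is the unique smallest valid adjustment set.

{Ah}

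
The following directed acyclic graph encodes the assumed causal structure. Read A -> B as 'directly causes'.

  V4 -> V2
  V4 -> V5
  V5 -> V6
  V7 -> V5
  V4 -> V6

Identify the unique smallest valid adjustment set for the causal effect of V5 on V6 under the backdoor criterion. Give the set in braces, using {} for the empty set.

Variables eligible for adjustment (non-descendants of V5, excluding V5 and V6): {V2, V4, V7}.
Backdoor paths from V5 to V6:
  P1: V5 <- V4 -> V6
The empty set is not sufficient: P1 (V5 <- V4 -> V6) has no collider blocking it and no conditioned non-collider, so it is open.
Try {V4}:
  P1: blocked at fork node V4 ∈ conditioning set.
{V4} contains no descendant of V5 and blocks every backdoor path.
No other singleton works — e.g. {V7} leaves P1 open — so {V4} is the unique smallest valid adjustment set.

{V4}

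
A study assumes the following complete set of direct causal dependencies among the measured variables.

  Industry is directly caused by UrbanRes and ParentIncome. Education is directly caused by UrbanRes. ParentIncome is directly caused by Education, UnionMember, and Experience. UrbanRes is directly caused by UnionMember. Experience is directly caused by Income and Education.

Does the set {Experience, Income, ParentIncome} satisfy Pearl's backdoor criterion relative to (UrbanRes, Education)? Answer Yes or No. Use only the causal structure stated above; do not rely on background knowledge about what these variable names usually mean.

Backdoor paths from UrbanRes to Education (paths whose first edge points into UrbanRes):
  P1: UrbanRes <- UnionMember -> ParentIncome <- Education
  P2: UrbanRes <- UnionMember -> ParentIncome <- Experience <- Education
Condition 1 (no descendant of UrbanRes in the set): FAILS — Experience and ParentIncome are descendants of UrbanRes.
Condition 2 (every backdoor path blocked by {Experience, Income, ParentIncome}):
  P1: open — collider(s) ParentIncome are conditioned on (or have a conditioned descendant) and no non-collider on the path is in the set.
  P2: blocked at chain node Experience ∈ conditioning set.
{Experience, Income, ParentIncome} does not satisfy the backdoor criterion.

No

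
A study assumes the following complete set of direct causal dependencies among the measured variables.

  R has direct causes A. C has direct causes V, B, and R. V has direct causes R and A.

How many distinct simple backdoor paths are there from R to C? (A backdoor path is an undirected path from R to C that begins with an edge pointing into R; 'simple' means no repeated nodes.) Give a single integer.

A backdoor path from R to C is any simple undirected path whose first edge points into R (i.e. leaves R via a parent).
Parents of R: {A}.
Enumerating:
  P1: R <- A -> V -> C
That exhausts the simple backdoor paths. Count: 1.

1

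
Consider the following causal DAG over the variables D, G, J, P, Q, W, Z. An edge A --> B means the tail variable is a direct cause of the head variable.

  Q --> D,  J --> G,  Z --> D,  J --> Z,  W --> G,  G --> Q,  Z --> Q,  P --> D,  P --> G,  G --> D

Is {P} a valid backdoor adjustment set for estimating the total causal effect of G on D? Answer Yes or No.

No

Backdoor paths from G to D (paths whose first edge points into G):
  P1: G <- J -> Z -> Q -> D
  P2: G <- J -> Z -> D
  P3: G <- P -> D
Condition 1 (no descendant of G in the set): holds — descendants of G are {D, Q}; none are in {P}.
Condition 2 (every backdoor path blocked by {P}):
  P1: open — no interior node is in the conditioning set.
  P2: open — no interior node is in the conditioning set.
  P3: blocked at fork node P ∈ conditioning set.
{P} does not satisfy the backdoor criterion.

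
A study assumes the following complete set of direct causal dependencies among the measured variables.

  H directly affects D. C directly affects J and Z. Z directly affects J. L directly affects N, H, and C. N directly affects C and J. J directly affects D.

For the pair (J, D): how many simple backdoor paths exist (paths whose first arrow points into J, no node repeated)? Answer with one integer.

6

A backdoor path from J to D is any simple undirected path whose first edge points into J (i.e. leaves J via a parent).
Parents of J: {C, N, Z}.
Enumerating:
  P1: J <- N <- L -> H -> D
  P2: J <- N -> C <- L -> H -> D
  P3: J <- C <- L -> H -> D
  P4: J <- C <- N <- L -> H -> D
  P5: J <- Z <- C <- L -> H -> D
  P6: J <- Z <- C <- N <- L -> H -> D
That exhausts the simple backdoor paths. Count: 6.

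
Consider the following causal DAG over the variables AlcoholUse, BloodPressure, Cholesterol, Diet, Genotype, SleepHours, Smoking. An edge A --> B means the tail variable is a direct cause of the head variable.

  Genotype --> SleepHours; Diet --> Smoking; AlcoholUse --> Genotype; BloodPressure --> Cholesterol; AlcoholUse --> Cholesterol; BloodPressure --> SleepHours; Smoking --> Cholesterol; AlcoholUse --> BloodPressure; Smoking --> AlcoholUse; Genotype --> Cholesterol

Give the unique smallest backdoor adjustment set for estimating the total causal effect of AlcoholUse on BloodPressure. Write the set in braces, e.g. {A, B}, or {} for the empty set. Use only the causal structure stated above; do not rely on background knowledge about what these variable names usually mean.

Variables eligible for adjustment (non-descendants of AlcoholUse, excluding AlcoholUse and BloodPressure): {Diet, Smoking}.
Backdoor paths from AlcoholUse to BloodPressure:
  P1: AlcoholUse <- Smoking -> Cholesterol <- Genotype -> SleepHours <- BloodPressure
  P2: AlcoholUse <- Smoking -> Cholesterol <- BloodPressure
Each backdoor path contains an unconditioned collider, so every path is already blocked with the empty conditioning set:
  P1: blocked at collider Cholesterol (neither it nor any descendant is in the conditioning set).
  P2: blocked at collider Cholesterol (neither it nor any descendant is in the conditioning set).
The empty set is therefore the unique smallest valid set.

{}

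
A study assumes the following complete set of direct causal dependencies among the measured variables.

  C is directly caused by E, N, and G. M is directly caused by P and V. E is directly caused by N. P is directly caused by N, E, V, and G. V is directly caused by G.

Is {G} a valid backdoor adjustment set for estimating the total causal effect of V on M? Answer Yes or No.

Backdoor paths from V to M (paths whose first edge points into V):
  P1: V <- G -> P -> M
  P2: V <- G -> C <- N -> E -> P -> M
  P3: V <- G -> C <- N -> P -> M
  P4: V <- G -> C <- E <- N -> P -> M
  P5: V <- G -> C <- E -> P -> M
Condition 1 (no descendant of V in the set): holds — descendants of V are {M, P}; none are in {G}.
Condition 2 (every backdoor path blocked by {G}):
  P1: blocked at fork node G ∈ conditioning set.
  P2: blocked at fork node G ∈ conditioning set.
  P3: blocked at fork node G ∈ conditioning set.
  P4: blocked at fork node G ∈ conditioning set.
  P5: blocked at fork node G ∈ conditioning set.
{G} satisfies the backdoor criterion.

Yes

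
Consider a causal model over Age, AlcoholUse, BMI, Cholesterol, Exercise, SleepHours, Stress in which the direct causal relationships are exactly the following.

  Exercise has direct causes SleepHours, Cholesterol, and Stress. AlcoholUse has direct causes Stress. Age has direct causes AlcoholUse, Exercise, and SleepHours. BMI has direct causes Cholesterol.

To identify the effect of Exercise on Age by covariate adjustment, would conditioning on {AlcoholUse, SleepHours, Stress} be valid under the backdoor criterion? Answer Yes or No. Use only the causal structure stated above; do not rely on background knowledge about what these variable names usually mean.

Backdoor paths from Exercise to Age (paths whose first edge points into Exercise):
  P1: Exercise <- Stress -> AlcoholUse -> Age
  P2: Exercise <- SleepHours -> Age
Condition 1 (no descendant of Exercise in the set): holds — descendants of Exercise are {Age}; none are in {AlcoholUse, SleepHours, Stress}.
Condition 2 (every backdoor path blocked by {AlcoholUse, SleepHours, Stress}):
  P1: blocked at fork node Stress ∈ conditioning set.
  P2: blocked at fork node SleepHours ∈ conditioning set.
{AlcoholUse, SleepHours, Stress} satisfies the backdoor criterion.

Yes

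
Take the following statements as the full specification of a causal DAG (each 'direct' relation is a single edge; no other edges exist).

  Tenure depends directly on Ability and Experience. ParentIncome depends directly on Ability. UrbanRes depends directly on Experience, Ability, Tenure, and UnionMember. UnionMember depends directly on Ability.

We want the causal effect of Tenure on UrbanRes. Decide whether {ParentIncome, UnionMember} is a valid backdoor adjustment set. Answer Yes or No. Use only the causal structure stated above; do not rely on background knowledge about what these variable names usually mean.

No

Backdoor paths from Tenure to UrbanRes (paths whose first edge points into Tenure):
  P1: Tenure <- Ability -> UnionMember -> UrbanRes
  P2: Tenure <- Ability -> UrbanRes
  P3: Tenure <- Experience -> UrbanRes
Condition 1 (no descendant of Tenure in the set): holds — descendants of Tenure are {UrbanRes}; none are in {ParentIncome, UnionMember}.
Condition 2 (every backdoor path blocked by {ParentIncome, UnionMember}):
  P1: blocked at chain node UnionMember ∈ conditioning set.
  P2: open — no interior node is in the conditioning set.
  P3: open — no interior node is in the conditioning set.
{ParentIncome, UnionMember} does not satisfy the backdoor criterion.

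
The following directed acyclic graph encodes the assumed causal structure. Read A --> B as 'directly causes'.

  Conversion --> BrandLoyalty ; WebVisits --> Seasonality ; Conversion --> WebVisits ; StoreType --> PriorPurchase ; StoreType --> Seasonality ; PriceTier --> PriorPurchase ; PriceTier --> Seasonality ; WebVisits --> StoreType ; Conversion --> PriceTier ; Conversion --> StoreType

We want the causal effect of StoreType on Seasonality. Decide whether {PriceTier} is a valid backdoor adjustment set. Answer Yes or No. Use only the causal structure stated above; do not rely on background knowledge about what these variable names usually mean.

No

Backdoor paths from StoreType to Seasonality (paths whose first edge points into StoreType):
  P1: StoreType <- Conversion -> WebVisits -> Seasonality
  P2: StoreType <- Conversion -> PriceTier -> Seasonality
  P3: StoreType <- WebVisits <- Conversion -> PriceTier -> Seasonality
  P4: StoreType <- WebVisits -> Seasonality
Condition 1 (no descendant of StoreType in the set): holds — descendants of StoreType are {PriorPurchase, Seasonality}; none are in {PriceTier}.
Condition 2 (every backdoor path blocked by {PriceTier}):
  P1: open — no interior node is in the conditioning set.
  P2: blocked at chain node PriceTier ∈ conditioning set.
  P3: blocked at chain node PriceTier ∈ conditioning set.
  P4: open — no interior node is in the conditioning set.
{PriceTier} does not satisfy the backdoor criterion.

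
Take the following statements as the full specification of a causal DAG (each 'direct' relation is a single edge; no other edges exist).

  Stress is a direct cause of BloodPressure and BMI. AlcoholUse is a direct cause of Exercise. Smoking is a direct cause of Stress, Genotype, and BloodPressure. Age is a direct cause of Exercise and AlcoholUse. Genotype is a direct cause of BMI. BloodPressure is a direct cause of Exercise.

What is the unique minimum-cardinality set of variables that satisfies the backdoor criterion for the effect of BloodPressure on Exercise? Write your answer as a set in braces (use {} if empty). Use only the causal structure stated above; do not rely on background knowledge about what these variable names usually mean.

{}

Variables eligible for adjustment (non-descendants of BloodPressure, excluding BloodPressure and Exercise): {Age, AlcoholUse, BMI, Genotype, Smoking, Stress}.
Backdoor paths from BloodPressure to Exercise:
  (none)
With no backdoor paths the empty set already satisfies the criterion, and it is trivially minimal.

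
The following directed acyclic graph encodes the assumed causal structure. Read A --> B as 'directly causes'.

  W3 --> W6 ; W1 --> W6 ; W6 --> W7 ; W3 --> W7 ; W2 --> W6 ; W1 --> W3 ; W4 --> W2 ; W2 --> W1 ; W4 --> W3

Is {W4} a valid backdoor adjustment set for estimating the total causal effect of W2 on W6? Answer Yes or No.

Yes

Backdoor paths from W2 to W6 (paths whose first edge points into W2):
  P1: W2 <- W4 -> W3 <- W1 -> W6
  P2: W2 <- W4 -> W3 -> W6
  P3: W2 <- W4 -> W3 -> W7 <- W6
Condition 1 (no descendant of W2 in the set): holds — descendants of W2 are {W1, W3, W6, W7}; none are in {W4}.
Condition 2 (every backdoor path blocked by {W4}):
  P1: blocked at fork node W4 ∈ conditioning set.
  P2: blocked at fork node W4 ∈ conditioning set.
  P3: blocked at fork node W4 ∈ conditioning set.
{W4} satisfies the backdoor criterion.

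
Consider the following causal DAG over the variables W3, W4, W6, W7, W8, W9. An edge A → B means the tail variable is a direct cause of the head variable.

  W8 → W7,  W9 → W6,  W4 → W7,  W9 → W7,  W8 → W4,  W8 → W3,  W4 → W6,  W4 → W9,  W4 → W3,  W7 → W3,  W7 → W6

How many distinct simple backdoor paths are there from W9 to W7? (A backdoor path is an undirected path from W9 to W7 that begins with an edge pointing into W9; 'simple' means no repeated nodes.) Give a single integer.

6

A backdoor path from W9 to W7 is any simple undirected path whose first edge points into W9 (i.e. leaves W9 via a parent).
Parents of W9: {W4}.
Enumerating:
  P1: W9 <- W4 <- W8 -> W7
  P2: W9 <- W4 <- W8 -> W3 <- W7
  P3: W9 <- W4 -> W7
  P4: W9 <- W4 -> W3 <- W8 -> W7
  P5: W9 <- W4 -> W3 <- W7
  P6: W9 <- W4 -> W6 <- W7
That exhausts the simple backdoor paths. Count: 6.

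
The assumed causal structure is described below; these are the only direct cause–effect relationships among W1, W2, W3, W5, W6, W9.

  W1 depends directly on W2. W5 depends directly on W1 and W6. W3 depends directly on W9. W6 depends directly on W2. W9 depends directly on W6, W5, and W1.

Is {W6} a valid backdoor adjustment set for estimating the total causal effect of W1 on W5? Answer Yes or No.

Yes

Backdoor paths from W1 to W5 (paths whose first edge points into W1):
  P1: W1 <- W2 -> W6 -> W5
  P2: W1 <- W2 -> W6 -> W9 <- W5
Condition 1 (no descendant of W1 in the set): holds — descendants of W1 are {W3, W5, W9}; none are in {W6}.
Condition 2 (every backdoor path blocked by {W6}):
  P1: blocked at chain node W6 ∈ conditioning set.
  P2: blocked at chain node W6 ∈ conditioning set.
{W6} satisfies the backdoor criterion.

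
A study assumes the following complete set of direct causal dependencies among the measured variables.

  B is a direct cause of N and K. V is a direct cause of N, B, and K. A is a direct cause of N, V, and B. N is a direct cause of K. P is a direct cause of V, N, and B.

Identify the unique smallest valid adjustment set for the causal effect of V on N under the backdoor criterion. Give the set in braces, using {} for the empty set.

Variables eligible for adjustment (non-descendants of V, excluding V and N): {A, P}.
Backdoor paths from V to N:
  P1: V <- A -> B <- P -> N
  P2: V <- A -> B -> N
  P3: V <- A -> B -> K <- N
  P4: V <- A -> N
  P5: V <- P -> B <- A -> N
  P6: V <- P -> B -> N
  P7: V <- P -> B -> K <- N
  P8: V <- P -> N
The empty set is not sufficient: P2 (V <- A -> B -> N) has no collider blocking it and no conditioned non-collider, so it is open.
Try {A, P}:
  P1: blocked at fork node A ∈ conditioning set.
  P2: blocked at fork node A ∈ conditioning set.
  P3: blocked at fork node A ∈ conditioning set.
  P4: blocked at fork node A ∈ conditioning set.
  P5: blocked at fork node P ∈ conditioning set.
  P6: blocked at fork node P ∈ conditioning set.
  P7: blocked at fork node P ∈ conditioning set.
  P8: blocked at fork node P ∈ conditioning set.
{A, P} contains no descendant of V and blocks every backdoor path.
Every element of {A, P} is needed (dropping A leaves P2 open; dropping P leaves P6 open), so no proper subset is valid.
Among all size-2 subsets of the eligible variables, only {A, P} blocks every backdoor path, so it is the unique smallest valid adjustment set.

{A, P}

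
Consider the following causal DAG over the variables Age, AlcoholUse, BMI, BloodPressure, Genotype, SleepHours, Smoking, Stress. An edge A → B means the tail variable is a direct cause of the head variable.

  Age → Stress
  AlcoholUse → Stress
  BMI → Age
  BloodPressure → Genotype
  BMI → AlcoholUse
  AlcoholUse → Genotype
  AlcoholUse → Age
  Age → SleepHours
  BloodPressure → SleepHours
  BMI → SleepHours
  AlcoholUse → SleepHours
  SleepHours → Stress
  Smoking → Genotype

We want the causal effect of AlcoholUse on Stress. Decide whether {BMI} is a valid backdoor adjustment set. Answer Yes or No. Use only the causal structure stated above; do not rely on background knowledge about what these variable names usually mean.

Yes

Backdoor paths from AlcoholUse to Stress (paths whose first edge points into AlcoholUse):
  P1: AlcoholUse <- BMI -> Age -> SleepHours -> Stress
  P2: AlcoholUse <- BMI -> Age -> Stress
  P3: AlcoholUse <- BMI -> SleepHours <- Age -> Stress
  P4: AlcoholUse <- BMI -> SleepHours -> Stress
Condition 1 (no descendant of AlcoholUse in the set): holds — descendants of AlcoholUse are {Age, Genotype, SleepHours, Stress}; none are in {BMI}.
Condition 2 (every backdoor path blocked by {BMI}):
  P1: blocked at fork node BMI ∈ conditioning set.
  P2: blocked at fork node BMI ∈ conditioning set.
  P3: blocked at fork node BMI ∈ conditioning set.
  P4: blocked at fork node BMI ∈ conditioning set.
{BMI} satisfies the backdoor criterion.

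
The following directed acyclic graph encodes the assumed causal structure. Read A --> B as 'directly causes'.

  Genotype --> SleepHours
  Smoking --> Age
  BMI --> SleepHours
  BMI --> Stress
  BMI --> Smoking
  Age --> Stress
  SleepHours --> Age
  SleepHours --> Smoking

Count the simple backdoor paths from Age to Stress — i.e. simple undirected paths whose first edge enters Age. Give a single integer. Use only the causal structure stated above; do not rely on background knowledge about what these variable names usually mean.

A backdoor path from Age to Stress is any simple undirected path whose first edge points into Age (i.e. leaves Age via a parent).
Parents of Age: {SleepHours, Smoking}.
Enumerating:
  P1: Age <- SleepHours <- BMI -> Stress
  P2: Age <- SleepHours -> Smoking <- BMI -> Stress
  P3: Age <- Smoking <- BMI -> Stress
  P4: Age <- Smoking <- SleepHours <- BMI -> Stress
That exhausts the simple backdoor paths. Count: 4.

4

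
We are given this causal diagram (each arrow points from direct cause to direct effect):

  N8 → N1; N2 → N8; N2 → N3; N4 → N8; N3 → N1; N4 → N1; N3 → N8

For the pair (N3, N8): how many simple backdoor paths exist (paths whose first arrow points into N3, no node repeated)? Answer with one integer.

1

A backdoor path from N3 to N8 is any simple undirected path whose first edge points into N3 (i.e. leaves N3 via a parent).
Parents of N3: {N2}.
Enumerating:
  P1: N3 <- N2 -> N8
That exhausts the simple backdoor paths. Count: 1.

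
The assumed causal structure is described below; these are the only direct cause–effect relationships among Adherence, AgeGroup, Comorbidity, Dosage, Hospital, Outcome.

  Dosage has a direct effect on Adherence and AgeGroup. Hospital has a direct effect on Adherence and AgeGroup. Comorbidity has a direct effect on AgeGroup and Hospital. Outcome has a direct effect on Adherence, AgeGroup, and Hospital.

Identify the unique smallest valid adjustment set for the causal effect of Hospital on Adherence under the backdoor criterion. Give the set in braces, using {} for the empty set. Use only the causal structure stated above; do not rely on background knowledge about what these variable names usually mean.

Variables eligible for adjustment (non-descendants of Hospital, excluding Hospital and Adherence): {Comorbidity, Dosage, Outcome}.
Backdoor paths from Hospital to Adherence:
  P1: Hospital <- Comorbidity -> AgeGroup <- Outcome -> Adherence
  P2: Hospital <- Comorbidity -> AgeGroup <- Dosage -> Adherence
  P3: Hospital <- Outcome -> AgeGroup <- Dosage -> Adherence
  P4: Hospital <- Outcome -> Adherence
The empty set is not sufficient: P4 (Hospital <- Outcome -> Adherence) has no collider blocking it and no conditioned non-collider, so it is open.
Try {Outcome}:
  P1: blocked at collider AgeGroup (neither it nor any descendant is in the conditioning set).
  P2: blocked at collider AgeGroup (neither it nor any descendant is in the conditioning set).
  P3: blocked at fork node Outcome ∈ conditioning set.
  P4: blocked at fork node Outcome ∈ conditioning set.
{Outcome} contains no descendant of Hospital and blocks every backdoor path.
No other singleton works — e.g. {Comorbidity} leaves P4 open — so {Outcome} is the unique smallest valid adjustment set.

{Outcome}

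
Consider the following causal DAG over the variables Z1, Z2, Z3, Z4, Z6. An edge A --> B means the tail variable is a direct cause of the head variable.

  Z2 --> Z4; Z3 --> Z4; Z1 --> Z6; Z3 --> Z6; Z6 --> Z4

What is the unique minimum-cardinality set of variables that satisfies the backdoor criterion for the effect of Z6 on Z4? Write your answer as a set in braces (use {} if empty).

Variables eligible for adjustment (non-descendants of Z6, excluding Z6 and Z4): {Z1, Z2, Z3}.
Backdoor paths from Z6 to Z4:
  P1: Z6 <- Z3 -> Z4
The empty set is not sufficient: P1 (Z6 <- Z3 -> Z4) has no collider blocking it and no conditioned non-collider, so it is open.
Try {Z3}:
  P1: blocked at fork node Z3 ∈ conditioning set.
{Z3} contains no descendant of Z6 and blocks every backdoor path.
No other singleton works — e.g. {Z1} leaves P1 open — so {Z3} is the unique smallest valid adjustment set.

{Z3}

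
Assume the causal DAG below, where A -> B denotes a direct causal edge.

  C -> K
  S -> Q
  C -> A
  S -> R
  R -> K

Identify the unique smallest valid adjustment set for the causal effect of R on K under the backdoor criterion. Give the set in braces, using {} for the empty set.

Variables eligible for adjustment (non-descendants of R, excluding R and K): {A, C, Q, S}.
Backdoor paths from R to K:
  (none)
With no backdoor paths the empty set already satisfies the criterion, and it is trivially minimal.

{}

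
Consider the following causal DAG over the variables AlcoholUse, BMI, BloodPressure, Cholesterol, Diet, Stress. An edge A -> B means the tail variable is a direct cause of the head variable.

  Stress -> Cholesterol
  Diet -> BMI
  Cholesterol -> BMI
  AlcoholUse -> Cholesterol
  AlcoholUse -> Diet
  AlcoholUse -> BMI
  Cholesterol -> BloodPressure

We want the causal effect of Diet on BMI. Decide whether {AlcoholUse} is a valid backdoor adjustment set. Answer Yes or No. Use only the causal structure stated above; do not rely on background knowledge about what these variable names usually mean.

Backdoor paths from Diet to BMI (paths whose first edge points into Diet):
  P1: Diet <- AlcoholUse -> Cholesterol -> BMI
  P2: Diet <- AlcoholUse -> BMI
Condition 1 (no descendant of Diet in the set): holds — descendants of Diet are {BMI}; none are in {AlcoholUse}.
Condition 2 (every backdoor path blocked by {AlcoholUse}):
  P1: blocked at fork node AlcoholUse ∈ conditioning set.
  P2: blocked at fork node AlcoholUse ∈ conditioning set.
{AlcoholUse} satisfies the backdoor criterion.

Yes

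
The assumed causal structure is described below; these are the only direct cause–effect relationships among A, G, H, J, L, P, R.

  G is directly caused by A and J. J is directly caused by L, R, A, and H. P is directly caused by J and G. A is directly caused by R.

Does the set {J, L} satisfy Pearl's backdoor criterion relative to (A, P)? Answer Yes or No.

Backdoor paths from A to P (paths whose first edge points into A):
  P1: A <- R -> J -> G -> P
  P2: A <- R -> J -> P
Condition 1 (no descendant of A in the set): FAILS — J is a descendant of A.
Condition 2 (every backdoor path blocked by {J, L}):
  P1: blocked at chain node J ∈ conditioning set.
  P2: blocked at chain node J ∈ conditioning set.
{J, L} does not satisfy the backdoor criterion.

No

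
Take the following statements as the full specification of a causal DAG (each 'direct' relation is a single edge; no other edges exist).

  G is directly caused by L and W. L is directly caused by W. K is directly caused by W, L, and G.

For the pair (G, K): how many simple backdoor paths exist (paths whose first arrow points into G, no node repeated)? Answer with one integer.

4

A backdoor path from G to K is any simple undirected path whose first edge points into G (i.e. leaves G via a parent).
Parents of G: {L, W}.
Enumerating:
  P1: G <- W -> L -> K
  P2: G <- W -> K
  P3: G <- L <- W -> K
  P4: G <- L -> K
That exhausts the simple backdoor paths. Count: 4.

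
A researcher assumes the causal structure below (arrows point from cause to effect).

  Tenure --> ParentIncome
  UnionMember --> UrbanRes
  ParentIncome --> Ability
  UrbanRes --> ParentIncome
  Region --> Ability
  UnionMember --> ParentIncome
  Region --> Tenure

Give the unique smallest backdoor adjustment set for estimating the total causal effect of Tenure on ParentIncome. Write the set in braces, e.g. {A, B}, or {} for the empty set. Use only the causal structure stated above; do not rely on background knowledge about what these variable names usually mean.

{}

Variables eligible for adjustment (non-descendants of Tenure, excluding Tenure and ParentIncome): {Region, UnionMember, UrbanRes}.
Backdoor paths from Tenure to ParentIncome:
  P1: Tenure <- Region -> Ability <- ParentIncome
Each backdoor path contains an unconditioned collider, so every path is already blocked with the empty conditioning set:
  P1: blocked at collider Ability (neither it nor any descendant is in the conditioning set).
The empty set is therefore the unique smallest valid set.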